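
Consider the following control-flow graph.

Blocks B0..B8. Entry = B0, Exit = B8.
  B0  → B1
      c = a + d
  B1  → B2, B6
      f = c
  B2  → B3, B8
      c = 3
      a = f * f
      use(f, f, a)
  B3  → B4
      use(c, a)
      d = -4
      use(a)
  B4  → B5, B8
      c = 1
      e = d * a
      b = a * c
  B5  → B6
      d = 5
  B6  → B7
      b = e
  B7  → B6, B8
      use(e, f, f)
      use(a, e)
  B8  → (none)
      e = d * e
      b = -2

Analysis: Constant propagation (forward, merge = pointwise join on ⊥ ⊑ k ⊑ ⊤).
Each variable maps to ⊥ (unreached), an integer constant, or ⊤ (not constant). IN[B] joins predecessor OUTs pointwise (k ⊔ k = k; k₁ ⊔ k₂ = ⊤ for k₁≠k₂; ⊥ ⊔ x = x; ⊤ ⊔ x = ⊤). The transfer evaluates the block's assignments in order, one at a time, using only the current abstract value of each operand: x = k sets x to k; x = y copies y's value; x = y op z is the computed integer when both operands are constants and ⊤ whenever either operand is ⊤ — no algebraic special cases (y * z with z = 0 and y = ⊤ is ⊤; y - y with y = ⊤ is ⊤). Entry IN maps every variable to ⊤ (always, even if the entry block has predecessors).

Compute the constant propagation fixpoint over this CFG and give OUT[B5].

Answer: {a: ⊤, b: ⊤, c: 1, d: 5, e: ⊤, f: ⊤}

Derivation:
Fixpoint table:
  B0:   IN=(all ⊤)   OUT=(all ⊤)
  B1:   IN=(all ⊤)   OUT=(all ⊤)
  B2:   IN=(all ⊤)   OUT={c:3; rest ⊤}
  B3:   IN={c:3; rest ⊤}   OUT={c:3, d:-4; rest ⊤}
  B4:   IN={c:3, d:-4; rest ⊤}   OUT={c:1, d:-4; rest ⊤}
  B5:   IN={c:1, d:-4; rest ⊤}   OUT={c:1, d:5; rest ⊤}
  B6:   IN=(all ⊤)   OUT=(all ⊤)
  B7:   IN=(all ⊤)   OUT=(all ⊤)
  B8:   IN=(all ⊤)   OUT={b:-2; rest ⊤}

Merge at B5: IN[B5] = OUT[B4] = {a: ⊤, b: ⊤, c: 1, d: -4, e: ⊤, f: ⊤}
Applying B5's transfer function to that IN value gives OUT[B5] (row B5 above).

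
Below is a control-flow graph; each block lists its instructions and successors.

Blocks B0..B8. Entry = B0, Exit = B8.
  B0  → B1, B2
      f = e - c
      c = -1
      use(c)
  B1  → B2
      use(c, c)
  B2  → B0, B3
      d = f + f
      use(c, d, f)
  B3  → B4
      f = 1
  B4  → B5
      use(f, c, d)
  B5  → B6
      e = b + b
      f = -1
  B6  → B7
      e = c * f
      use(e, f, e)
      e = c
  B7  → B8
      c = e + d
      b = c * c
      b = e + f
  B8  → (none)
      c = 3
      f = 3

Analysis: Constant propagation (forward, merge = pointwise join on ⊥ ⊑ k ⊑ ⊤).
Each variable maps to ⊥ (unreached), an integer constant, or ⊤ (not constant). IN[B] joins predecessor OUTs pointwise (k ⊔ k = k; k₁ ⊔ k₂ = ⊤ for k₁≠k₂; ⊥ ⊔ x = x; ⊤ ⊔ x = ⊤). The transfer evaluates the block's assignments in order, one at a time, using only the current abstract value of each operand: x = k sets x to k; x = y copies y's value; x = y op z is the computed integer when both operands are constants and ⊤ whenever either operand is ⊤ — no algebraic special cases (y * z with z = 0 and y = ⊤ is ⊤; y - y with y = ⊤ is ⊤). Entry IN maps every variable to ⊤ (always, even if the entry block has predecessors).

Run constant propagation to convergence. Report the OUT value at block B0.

Answer: {a: ⊤, b: ⊤, c: -1, d: ⊤, e: ⊤, f: ⊤}

Trace:
Fixpoint table:
  B0: | IN=(all ⊤) | OUT={c:-1; rest ⊤}
  B1: | IN={c:-1; rest ⊤} | OUT={c:-1; rest ⊤}
  B2: | IN={c:-1; rest ⊤} | OUT={c:-1; rest ⊤}
  B3: | IN={c:-1; rest ⊤} | OUT={c:-1, f:1; rest ⊤}
  B4: | IN={c:-1, f:1; rest ⊤} | OUT={c:-1, f:1; rest ⊤}
  B5: | IN={c:-1, f:1; rest ⊤} | OUT={c:-1, f:-1; rest ⊤}
  B6: | IN={c:-1, f:-1; rest ⊤} | OUT={c:-1, e:-1, f:-1; rest ⊤}
  B7: | IN={c:-1, e:-1, f:-1; rest ⊤} | OUT={b:-2, e:-1, f:-1; rest ⊤}
  B8: | IN={b:-2, e:-1, f:-1; rest ⊤} | OUT={b:-2, c:3, e:-1, f:3; rest ⊤}

Merge at B0 (entry node, so the boundary value (all ⊤) is joined with the incoming edge(s)): IN[B0] = (all ⊤) ⊔ OUT[B2] = {a: ⊤, b: ⊤, c: ⊤, d: ⊤, e: ⊤, f: ⊤}
Applying B0's transfer function to that IN value gives OUT[B0] (row B0 above).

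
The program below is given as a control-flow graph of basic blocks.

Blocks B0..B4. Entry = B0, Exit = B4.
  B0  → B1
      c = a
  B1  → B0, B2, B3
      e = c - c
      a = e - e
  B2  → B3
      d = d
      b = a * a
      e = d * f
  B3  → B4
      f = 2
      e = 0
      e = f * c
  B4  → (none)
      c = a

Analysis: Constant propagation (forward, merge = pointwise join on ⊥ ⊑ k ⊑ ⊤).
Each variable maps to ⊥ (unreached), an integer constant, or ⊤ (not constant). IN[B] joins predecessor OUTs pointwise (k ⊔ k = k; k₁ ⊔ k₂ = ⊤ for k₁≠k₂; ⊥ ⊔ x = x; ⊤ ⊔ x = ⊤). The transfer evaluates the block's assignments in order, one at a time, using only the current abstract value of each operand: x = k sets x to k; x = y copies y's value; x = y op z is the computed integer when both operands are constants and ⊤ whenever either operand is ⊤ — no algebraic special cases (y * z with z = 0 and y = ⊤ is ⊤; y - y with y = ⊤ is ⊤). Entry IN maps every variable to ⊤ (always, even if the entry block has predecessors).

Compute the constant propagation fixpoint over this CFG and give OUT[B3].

Answer: {a: ⊤, b: ⊤, c: ⊤, d: ⊤, e: ⊤, f: 2}

Derivation:
Converged values:
  B0:   IN=(all ⊤)   OUT=(all ⊤)
  B1:   IN=(all ⊤)   OUT=(all ⊤)
  B2:   IN=(all ⊤)   OUT=(all ⊤)
  B3:   IN=(all ⊤)   OUT={f:2; rest ⊤}
  B4:   IN={f:2; rest ⊤}   OUT={f:2; rest ⊤}

Merge at B3: IN[B3] = OUT[B1] ⊔ OUT[B2] = {a: ⊤, b: ⊤, c: ⊤, d: ⊤, e: ⊤, f: ⊤}
Applying B3's transfer function to that IN value gives OUT[B3] (row B3 above).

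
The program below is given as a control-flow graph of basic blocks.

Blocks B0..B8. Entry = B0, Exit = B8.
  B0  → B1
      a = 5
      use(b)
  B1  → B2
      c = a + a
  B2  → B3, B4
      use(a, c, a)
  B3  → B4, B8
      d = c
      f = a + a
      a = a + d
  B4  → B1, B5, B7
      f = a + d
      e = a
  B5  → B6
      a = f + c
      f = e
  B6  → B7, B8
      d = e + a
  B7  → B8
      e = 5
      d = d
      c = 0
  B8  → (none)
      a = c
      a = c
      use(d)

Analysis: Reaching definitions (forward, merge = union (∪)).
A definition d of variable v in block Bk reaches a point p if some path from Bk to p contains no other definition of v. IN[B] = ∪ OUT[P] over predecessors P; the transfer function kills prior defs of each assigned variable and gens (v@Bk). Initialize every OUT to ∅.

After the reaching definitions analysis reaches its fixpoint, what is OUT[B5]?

Answer: {a@B5, c@B1, d@B3, e@B4, f@B5}

Working:
Converged values:
  B0:   IN={}   OUT={a@B0}
  B1:   IN={a@B0, a@B3, c@B1, d@B3, e@B4, f@B4}   OUT={a@B0, a@B3, c@B1, d@B3, e@B4, f@B4}
  B2:   IN={a@B0, a@B3, c@B1, d@B3, e@B4, f@B4}   OUT={a@B0, a@B3, c@B1, d@B3, e@B4, f@B4}
  B3:   IN={a@B0, a@B3, c@B1, d@B3, e@B4, f@B4}   OUT={a@B3, c@B1, d@B3, e@B4, f@B3}
  B4:   IN={a@B0, a@B3, c@B1, d@B3, e@B4, f@B3, f@B4}   OUT={a@B0, a@B3, c@B1, d@B3, e@B4, f@B4}
  B5:   IN={a@B0, a@B3, c@B1, d@B3, e@B4, f@B4}   OUT={a@B5, c@B1, d@B3, e@B4, f@B5}
  B6:   IN={a@B5, c@B1, d@B3, e@B4, f@B5}   OUT={a@B5, c@B1, d@B6, e@B4, f@B5}
  B7:   IN={a@B0, a@B3, a@B5, c@B1, d@B3, d@B6, e@B4, f@B4, f@B5}   OUT={a@B0, a@B3, a@B5, c@B7, d@B7, e@B7, f@B4, f@B5}
  B8:   IN={a@B0, a@B3, a@B5, c@B1, c@B7, d@B3, d@B6, d@B7, e@B4, e@B7, f@B3, f@B4, f@B5}   OUT={a@B8, c@B1, c@B7, d@B3, d@B6, d@B7, e@B4, e@B7, f@B3, f@B4, f@B5}

Merge at B5: IN[B5] = OUT[B4] = {a@B0, a@B3, c@B1, d@B3, e@B4, f@B4}
Applying B5's transfer function to that IN value gives OUT[B5] (row B5 above).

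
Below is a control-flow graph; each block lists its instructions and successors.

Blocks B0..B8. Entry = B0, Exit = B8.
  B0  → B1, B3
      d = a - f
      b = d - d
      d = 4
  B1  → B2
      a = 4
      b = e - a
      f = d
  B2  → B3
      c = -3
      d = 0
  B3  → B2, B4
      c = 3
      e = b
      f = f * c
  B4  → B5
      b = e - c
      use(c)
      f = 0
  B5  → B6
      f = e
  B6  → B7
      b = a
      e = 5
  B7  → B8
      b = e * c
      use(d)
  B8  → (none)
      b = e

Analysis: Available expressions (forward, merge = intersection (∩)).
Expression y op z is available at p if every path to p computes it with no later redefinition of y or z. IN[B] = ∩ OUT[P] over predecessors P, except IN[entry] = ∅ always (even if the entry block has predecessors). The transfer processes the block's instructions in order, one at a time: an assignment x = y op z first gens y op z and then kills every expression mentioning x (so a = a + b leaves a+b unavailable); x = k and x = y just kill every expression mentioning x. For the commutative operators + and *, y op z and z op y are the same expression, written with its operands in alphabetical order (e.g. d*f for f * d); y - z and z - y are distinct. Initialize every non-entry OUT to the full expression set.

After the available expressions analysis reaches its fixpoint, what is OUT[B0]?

Answer: {a-f}

Trace:
Per-block solution:
  B0:  IN={}  OUT={a-f}
  B1:  IN={a-f}  OUT={e-a}
  B2:  IN={}  OUT={}
  B3:  IN={}  OUT={}
  B4:  IN={}  OUT={e-c}
  B5:  IN={e-c}  OUT={e-c}
  B6:  IN={e-c}  OUT={}
  B7:  IN={}  OUT={c*e}
  B8:  IN={c*e}  OUT={c*e}

B0 is the boundary node: IN[B0] = {}
Applying B0's transfer function to that IN value gives OUT[B0] (row B0 above).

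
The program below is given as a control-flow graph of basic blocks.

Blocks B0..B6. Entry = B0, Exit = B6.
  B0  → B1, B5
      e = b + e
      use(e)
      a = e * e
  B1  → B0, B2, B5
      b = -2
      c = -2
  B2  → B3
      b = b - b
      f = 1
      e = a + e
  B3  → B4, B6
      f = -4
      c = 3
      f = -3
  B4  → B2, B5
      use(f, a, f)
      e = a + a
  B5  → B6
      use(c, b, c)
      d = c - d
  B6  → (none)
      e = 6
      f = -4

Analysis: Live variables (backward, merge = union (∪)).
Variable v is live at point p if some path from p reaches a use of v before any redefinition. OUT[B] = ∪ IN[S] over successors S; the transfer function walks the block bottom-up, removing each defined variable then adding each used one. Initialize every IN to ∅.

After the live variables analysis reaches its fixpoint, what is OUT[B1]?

Answer: {a, b, c, d, e}

Trace:
Converged values:
  B0: | IN={b, c, d, e} | OUT={a, b, c, d, e}
  B1: | IN={a, d, e} | OUT={a, b, c, d, e}
  B2: | IN={a, b, d, e} | OUT={a, b, d}
  B3: | IN={a, b, d} | OUT={a, b, c, d, f}
  B4: | IN={a, b, c, d, f} | OUT={a, b, c, d, e}
  B5: | IN={b, c, d} | OUT={}
  B6: | IN={} | OUT={}

Merge at B1: OUT[B1] = IN[B0] ⊔ IN[B2] ⊔ IN[B5] = {a, b, c, d, e}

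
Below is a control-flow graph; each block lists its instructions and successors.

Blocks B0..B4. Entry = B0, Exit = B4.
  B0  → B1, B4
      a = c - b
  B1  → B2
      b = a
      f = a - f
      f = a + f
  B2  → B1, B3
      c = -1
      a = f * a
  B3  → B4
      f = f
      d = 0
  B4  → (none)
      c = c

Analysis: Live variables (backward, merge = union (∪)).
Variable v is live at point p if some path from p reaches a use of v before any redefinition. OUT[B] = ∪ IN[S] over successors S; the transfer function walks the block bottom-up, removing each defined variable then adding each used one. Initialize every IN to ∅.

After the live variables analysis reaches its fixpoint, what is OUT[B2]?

Answer: {a, c, f}

Working:
Fixpoint table:
  B0:  IN={b, c, f}  OUT={a, c, f}
  B1:  IN={a, f}  OUT={a, f}
  B2:  IN={a, f}  OUT={a, c, f}
  B3:  IN={c, f}  OUT={c}
  B4:  IN={c}  OUT={}

Merge at B2: OUT[B2] = IN[B1] ⊔ IN[B3] = {a, c, f}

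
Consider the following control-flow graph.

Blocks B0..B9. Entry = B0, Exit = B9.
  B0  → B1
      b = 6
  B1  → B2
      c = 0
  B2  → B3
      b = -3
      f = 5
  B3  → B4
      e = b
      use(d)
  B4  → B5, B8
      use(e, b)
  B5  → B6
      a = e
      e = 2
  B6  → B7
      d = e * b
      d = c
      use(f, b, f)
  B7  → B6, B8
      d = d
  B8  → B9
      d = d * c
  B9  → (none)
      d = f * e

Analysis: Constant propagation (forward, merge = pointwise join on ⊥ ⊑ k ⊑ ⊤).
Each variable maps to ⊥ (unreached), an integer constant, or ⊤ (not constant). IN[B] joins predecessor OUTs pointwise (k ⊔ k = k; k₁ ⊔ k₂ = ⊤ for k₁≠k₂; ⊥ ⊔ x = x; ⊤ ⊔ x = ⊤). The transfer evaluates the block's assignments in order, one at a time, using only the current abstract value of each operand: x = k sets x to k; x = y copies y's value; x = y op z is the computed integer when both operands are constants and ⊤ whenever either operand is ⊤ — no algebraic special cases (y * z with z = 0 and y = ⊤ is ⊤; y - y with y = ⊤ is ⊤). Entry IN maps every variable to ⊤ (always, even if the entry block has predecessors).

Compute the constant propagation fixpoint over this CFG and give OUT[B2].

Answer: {a: ⊤, b: -3, c: 0, d: ⊤, e: ⊤, f: 5}

Trace:
Converged values:
  B0:   IN=(all ⊤)   OUT={b:6; rest ⊤}
  B1:   IN={b:6; rest ⊤}   OUT={b:6, c:0; rest ⊤}
  B2:   IN={b:6, c:0; rest ⊤}   OUT={b:-3, c:0, f:5; rest ⊤}
  B3:   IN={b:-3, c:0, f:5; rest ⊤}   OUT={b:-3, c:0, e:-3, f:5; rest ⊤}
  B4:   IN={b:-3, c:0, e:-3, f:5; rest ⊤}   OUT={b:-3, c:0, e:-3, f:5; rest ⊤}
  B5:   IN={b:-3, c:0, e:-3, f:5; rest ⊤}   OUT={a:-3, b:-3, c:0, e:2, f:5; rest ⊤}
  B6:   IN={a:-3, b:-3, c:0, e:2, f:5; rest ⊤}   OUT={a:-3, b:-3, c:0, d:0, e:2, f:5; rest ⊤}
  B7:   IN={a:-3, b:-3, c:0, d:0, e:2, f:5; rest ⊤}   OUT={a:-3, b:-3, c:0, d:0, e:2, f:5; rest ⊤}
  B8:   IN={b:-3, c:0, f:5; rest ⊤}   OUT={b:-3, c:0, f:5; rest ⊤}
  B9:   IN={b:-3, c:0, f:5; rest ⊤}   OUT={b:-3, c:0, f:5; rest ⊤}

Merge at B2: IN[B2] = OUT[B1] = {a: ⊤, b: 6, c: 0, d: ⊤, e: ⊤, f: ⊤}
Applying B2's transfer function to that IN value gives OUT[B2] (row B2 above).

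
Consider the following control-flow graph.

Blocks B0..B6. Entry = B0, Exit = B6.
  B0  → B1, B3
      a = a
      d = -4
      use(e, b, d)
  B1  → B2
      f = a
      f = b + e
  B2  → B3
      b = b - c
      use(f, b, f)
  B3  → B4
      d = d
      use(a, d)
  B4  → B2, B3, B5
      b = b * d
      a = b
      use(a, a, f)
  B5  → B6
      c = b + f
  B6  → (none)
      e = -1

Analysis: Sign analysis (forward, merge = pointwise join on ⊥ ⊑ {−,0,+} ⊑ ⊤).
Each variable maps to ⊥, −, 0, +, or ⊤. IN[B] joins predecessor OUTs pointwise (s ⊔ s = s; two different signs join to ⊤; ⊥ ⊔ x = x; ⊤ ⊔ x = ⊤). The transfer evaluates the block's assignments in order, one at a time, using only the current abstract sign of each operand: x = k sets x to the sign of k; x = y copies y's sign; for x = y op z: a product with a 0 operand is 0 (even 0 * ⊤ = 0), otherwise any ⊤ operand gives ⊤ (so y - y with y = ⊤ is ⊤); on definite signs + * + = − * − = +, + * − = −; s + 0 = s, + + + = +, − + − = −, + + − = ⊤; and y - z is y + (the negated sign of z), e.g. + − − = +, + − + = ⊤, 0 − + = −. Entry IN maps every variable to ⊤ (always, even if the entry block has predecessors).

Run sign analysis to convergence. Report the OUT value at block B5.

Answer: {a: ⊤, b: ⊤, c: ⊤, d: -, e: ⊤, f: ⊤}

Working:
Fixpoint table:
  B0:   IN=(all ⊤)   OUT={d:-; rest ⊤}
  B1:   IN={d:-; rest ⊤}   OUT={d:-; rest ⊤}
  B2:   IN={d:-; rest ⊤}   OUT={d:-; rest ⊤}
  B3:   IN={d:-; rest ⊤}   OUT={d:-; rest ⊤}
  B4:   IN={d:-; rest ⊤}   OUT={d:-; rest ⊤}
  B5:   IN={d:-; rest ⊤}   OUT={d:-; rest ⊤}
  B6:   IN={d:-; rest ⊤}   OUT={d:-, e:-; rest ⊤}

Merge at B5: IN[B5] = OUT[B4] = {a: ⊤, b: ⊤, c: ⊤, d: -, e: ⊤, f: ⊤}
Applying B5's transfer function to that IN value gives OUT[B5] (row B5 above).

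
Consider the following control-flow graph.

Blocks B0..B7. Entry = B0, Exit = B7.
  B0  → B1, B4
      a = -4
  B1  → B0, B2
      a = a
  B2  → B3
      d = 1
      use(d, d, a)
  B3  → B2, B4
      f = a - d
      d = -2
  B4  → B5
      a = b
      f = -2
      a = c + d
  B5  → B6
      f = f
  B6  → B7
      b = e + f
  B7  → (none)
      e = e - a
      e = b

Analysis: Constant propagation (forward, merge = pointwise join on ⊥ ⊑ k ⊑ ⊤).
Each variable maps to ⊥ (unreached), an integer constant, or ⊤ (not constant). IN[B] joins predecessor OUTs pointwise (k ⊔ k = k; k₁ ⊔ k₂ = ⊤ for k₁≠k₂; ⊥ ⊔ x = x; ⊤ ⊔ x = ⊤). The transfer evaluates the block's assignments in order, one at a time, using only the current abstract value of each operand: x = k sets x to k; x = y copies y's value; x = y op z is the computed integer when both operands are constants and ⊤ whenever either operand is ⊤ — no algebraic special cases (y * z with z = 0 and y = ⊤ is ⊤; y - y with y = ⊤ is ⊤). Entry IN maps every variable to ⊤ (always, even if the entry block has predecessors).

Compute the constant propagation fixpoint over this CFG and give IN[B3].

Answer: {a: -4, b: ⊤, c: ⊤, d: 1, e: ⊤, f: ⊤}

Trace:
Converged values:
  B0:   IN=(all ⊤)   OUT={a:-4; rest ⊤}
  B1:   IN={a:-4; rest ⊤}   OUT={a:-4; rest ⊤}
  B2:   IN={a:-4; rest ⊤}   OUT={a:-4, d:1; rest ⊤}
  B3:   IN={a:-4, d:1; rest ⊤}   OUT={a:-4, d:-2, f:-5; rest ⊤}
  B4:   IN={a:-4; rest ⊤}   OUT={f:-2; rest ⊤}
  B5:   IN={f:-2; rest ⊤}   OUT={f:-2; rest ⊤}
  B6:   IN={f:-2; rest ⊤}   OUT={f:-2; rest ⊤}
  B7:   IN={f:-2; rest ⊤}   OUT={f:-2; rest ⊤}

Merge at B3: IN[B3] = OUT[B2] = {a: -4, b: ⊤, c: ⊤, d: 1, e: ⊤, f: ⊤}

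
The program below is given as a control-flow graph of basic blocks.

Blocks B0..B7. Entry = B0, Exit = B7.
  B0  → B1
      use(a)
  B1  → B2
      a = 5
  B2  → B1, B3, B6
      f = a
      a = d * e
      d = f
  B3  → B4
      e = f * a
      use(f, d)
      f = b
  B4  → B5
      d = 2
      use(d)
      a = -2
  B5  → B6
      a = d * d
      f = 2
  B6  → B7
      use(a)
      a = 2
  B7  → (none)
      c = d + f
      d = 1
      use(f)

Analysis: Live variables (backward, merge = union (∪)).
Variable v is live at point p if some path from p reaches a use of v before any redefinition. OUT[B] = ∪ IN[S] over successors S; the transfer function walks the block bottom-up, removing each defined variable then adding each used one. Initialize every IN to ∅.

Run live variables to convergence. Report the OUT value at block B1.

Answer: {a, b, d, e}

Working:
Per-block solution:
  B0:   IN={a, b, d, e}   OUT={b, d, e}
  B1:   IN={b, d, e}   OUT={a, b, d, e}
  B2:   IN={a, b, d, e}   OUT={a, b, d, e, f}
  B3:   IN={a, b, d, f}   OUT={}
  B4:   IN={}   OUT={d}
  B5:   IN={d}   OUT={a, d, f}
  B6:   IN={a, d, f}   OUT={d, f}
  B7:   IN={d, f}   OUT={}

Merge at B1: OUT[B1] = IN[B2] = {a, b, d, e}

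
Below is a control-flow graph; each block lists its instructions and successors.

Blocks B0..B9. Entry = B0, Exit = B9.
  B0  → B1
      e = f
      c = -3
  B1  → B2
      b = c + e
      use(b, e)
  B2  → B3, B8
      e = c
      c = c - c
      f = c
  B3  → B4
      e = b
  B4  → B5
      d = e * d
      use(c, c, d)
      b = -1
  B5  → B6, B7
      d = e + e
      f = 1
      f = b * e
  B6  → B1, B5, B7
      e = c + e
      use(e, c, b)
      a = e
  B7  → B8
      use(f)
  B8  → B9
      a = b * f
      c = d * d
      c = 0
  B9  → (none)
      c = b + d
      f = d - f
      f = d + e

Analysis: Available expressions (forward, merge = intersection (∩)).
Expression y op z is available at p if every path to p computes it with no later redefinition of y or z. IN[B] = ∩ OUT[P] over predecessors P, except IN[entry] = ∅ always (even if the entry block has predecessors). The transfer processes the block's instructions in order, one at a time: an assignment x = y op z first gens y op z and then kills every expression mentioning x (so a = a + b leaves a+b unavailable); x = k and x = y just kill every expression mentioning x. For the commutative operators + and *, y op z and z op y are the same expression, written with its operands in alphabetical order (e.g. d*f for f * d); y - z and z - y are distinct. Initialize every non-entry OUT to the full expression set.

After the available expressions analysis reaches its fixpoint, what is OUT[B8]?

Answer: {b*f, d*d}

Working:
Converged values:
  B0:   IN={}   OUT={}
  B1:   IN={}   OUT={c+e}
  B2:   IN={c+e}   OUT={}
  B3:   IN={}   OUT={}
  B4:   IN={}   OUT={}
  B5:   IN={}   OUT={b*e, e+e}
  B6:   IN={b*e, e+e}   OUT={}
  B7:   IN={}   OUT={}
  B8:   IN={}   OUT={b*f, d*d}
  B9:   IN={b*f, d*d}   OUT={b+d, d*d, d+e}

Merge at B8: IN[B8] = OUT[B2] ∩ OUT[B7] = {}
Applying B8's transfer function to that IN value gives OUT[B8] (row B8 above).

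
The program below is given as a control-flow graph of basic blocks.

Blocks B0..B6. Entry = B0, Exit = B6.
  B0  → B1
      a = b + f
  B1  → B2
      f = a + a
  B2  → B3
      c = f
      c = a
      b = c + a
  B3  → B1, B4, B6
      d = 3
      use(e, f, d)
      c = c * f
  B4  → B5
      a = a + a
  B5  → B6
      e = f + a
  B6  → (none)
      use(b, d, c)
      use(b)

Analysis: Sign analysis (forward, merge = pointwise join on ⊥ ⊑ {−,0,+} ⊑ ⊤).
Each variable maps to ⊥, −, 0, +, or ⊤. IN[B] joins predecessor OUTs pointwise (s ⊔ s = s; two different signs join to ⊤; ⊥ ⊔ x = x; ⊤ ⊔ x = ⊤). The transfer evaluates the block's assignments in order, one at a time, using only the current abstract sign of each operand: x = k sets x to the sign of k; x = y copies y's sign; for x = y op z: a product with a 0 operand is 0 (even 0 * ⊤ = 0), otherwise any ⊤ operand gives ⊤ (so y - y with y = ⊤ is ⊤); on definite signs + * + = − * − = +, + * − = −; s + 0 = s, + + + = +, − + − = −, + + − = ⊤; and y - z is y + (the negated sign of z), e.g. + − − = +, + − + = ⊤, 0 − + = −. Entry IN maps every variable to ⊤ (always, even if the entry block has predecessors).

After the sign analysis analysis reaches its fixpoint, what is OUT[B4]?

Answer: {a: ⊤, b: ⊤, c: ⊤, d: +, e: ⊤, f: ⊤}

Working:
Fixpoint table:
  B0:  IN=(all ⊤)  OUT=(all ⊤)
  B1:  IN=(all ⊤)  OUT=(all ⊤)
  B2:  IN=(all ⊤)  OUT=(all ⊤)
  B3:  IN=(all ⊤)  OUT={d:+; rest ⊤}
  B4:  IN={d:+; rest ⊤}  OUT={d:+; rest ⊤}
  B5:  IN={d:+; rest ⊤}  OUT={d:+; rest ⊤}
  B6:  IN={d:+; rest ⊤}  OUT={d:+; rest ⊤}

Merge at B4: IN[B4] = OUT[B3] = {a: ⊤, b: ⊤, c: ⊤, d: +, e: ⊤, f: ⊤}
Applying B4's transfer function to that IN value gives OUT[B4] (row B4 above).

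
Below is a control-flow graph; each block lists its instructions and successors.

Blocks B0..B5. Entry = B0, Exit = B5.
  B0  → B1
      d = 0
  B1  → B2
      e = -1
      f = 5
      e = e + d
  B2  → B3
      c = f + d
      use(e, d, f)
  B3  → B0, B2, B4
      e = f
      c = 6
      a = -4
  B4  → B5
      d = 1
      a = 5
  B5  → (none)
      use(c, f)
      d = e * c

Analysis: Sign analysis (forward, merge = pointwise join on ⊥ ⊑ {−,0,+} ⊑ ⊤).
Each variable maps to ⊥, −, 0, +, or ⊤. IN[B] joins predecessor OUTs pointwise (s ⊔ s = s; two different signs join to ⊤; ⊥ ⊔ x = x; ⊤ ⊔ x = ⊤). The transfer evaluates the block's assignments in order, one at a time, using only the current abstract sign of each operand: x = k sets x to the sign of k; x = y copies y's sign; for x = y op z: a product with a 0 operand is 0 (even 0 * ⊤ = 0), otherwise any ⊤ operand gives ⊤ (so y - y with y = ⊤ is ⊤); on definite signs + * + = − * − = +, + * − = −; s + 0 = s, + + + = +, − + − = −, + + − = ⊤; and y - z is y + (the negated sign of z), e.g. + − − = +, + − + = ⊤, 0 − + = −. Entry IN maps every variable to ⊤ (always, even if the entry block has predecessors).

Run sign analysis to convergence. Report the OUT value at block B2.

Answer: {a: ⊤, b: ⊤, c: +, d: 0, e: ⊤, f: +}

Derivation:
Per-block solution:
  B0:  IN=(all ⊤)  OUT={d:0; rest ⊤}
  B1:  IN={d:0; rest ⊤}  OUT={d:0, e:-, f:+; rest ⊤}
  B2:  IN={d:0, f:+; rest ⊤}  OUT={c:+, d:0, f:+; rest ⊤}
  B3:  IN={c:+, d:0, f:+; rest ⊤}  OUT={a:-, c:+, d:0, e:+, f:+; rest ⊤}
  B4:  IN={a:-, c:+, d:0, e:+, f:+; rest ⊤}  OUT={a:+, c:+, d:+, e:+, f:+; rest ⊤}
  B5:  IN={a:+, c:+, d:+, e:+, f:+; rest ⊤}  OUT={a:+, c:+, d:+, e:+, f:+; rest ⊤}

Merge at B2: IN[B2] = OUT[B1] ⊔ OUT[B3] = {a: ⊤, b: ⊤, c: ⊤, d: 0, e: ⊤, f: +}
Applying B2's transfer function to that IN value gives OUT[B2] (row B2 above).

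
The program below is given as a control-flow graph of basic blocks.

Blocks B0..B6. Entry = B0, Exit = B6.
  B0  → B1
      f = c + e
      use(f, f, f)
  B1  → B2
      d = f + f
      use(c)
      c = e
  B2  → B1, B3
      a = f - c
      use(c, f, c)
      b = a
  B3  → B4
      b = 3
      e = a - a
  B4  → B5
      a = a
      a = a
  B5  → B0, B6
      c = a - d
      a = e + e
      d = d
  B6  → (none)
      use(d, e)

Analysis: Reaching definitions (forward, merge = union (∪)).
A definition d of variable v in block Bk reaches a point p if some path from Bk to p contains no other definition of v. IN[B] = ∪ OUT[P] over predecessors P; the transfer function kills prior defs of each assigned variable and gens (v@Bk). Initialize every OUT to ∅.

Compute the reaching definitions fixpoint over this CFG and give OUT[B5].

Answer: {a@B5, b@B3, c@B5, d@B5, e@B3, f@B0}

Trace:
Fixpoint table:
  B0:  IN={a@B5, b@B3, c@B5, d@B5, e@B3, f@B0}  OUT={a@B5, b@B3, c@B5, d@B5, e@B3, f@B0}
  B1:  IN={a@B2, a@B5, b@B2, b@B3, c@B1, c@B5, d@B1, d@B5, e@B3, f@B0}  OUT={a@B2, a@B5, b@B2, b@B3, c@B1, d@B1, e@B3, f@B0}
  B2:  IN={a@B2, a@B5, b@B2, b@B3, c@B1, d@B1, e@B3, f@B0}  OUT={a@B2, b@B2, c@B1, d@B1, e@B3, f@B0}
  B3:  IN={a@B2, b@B2, c@B1, d@B1, e@B3, f@B0}  OUT={a@B2, b@B3, c@B1, d@B1, e@B3, f@B0}
  B4:  IN={a@B2, b@B3, c@B1, d@B1, e@B3, f@B0}  OUT={a@B4, b@B3, c@B1, d@B1, e@B3, f@B0}
  B5:  IN={a@B4, b@B3, c@B1, d@B1, e@B3, f@B0}  OUT={a@B5, b@B3, c@B5, d@B5, e@B3, f@B0}
  B6:  IN={a@B5, b@B3, c@B5, d@B5, e@B3, f@B0}  OUT={a@B5, b@B3, c@B5, d@B5, e@B3, f@B0}

Merge at B5: IN[B5] = OUT[B4] = {a@B4, b@B3, c@B1, d@B1, e@B3, f@B0}
Applying B5's transfer function to that IN value gives OUT[B5] (row B5 above).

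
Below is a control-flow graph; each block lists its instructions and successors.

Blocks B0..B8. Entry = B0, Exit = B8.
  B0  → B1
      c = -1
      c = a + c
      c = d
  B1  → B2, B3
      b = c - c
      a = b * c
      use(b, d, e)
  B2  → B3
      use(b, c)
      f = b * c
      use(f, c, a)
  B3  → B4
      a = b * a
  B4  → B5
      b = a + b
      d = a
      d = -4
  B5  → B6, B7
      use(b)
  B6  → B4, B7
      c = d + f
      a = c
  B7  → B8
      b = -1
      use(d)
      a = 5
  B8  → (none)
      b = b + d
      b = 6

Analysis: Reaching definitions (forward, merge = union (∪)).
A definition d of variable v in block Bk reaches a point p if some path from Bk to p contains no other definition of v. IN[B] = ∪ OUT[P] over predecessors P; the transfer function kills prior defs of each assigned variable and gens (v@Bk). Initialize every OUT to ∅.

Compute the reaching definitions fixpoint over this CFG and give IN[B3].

Answer: {a@B1, b@B1, c@B0, f@B2}

Trace:
Per-block solution:
  B0:  IN={}  OUT={c@B0}
  B1:  IN={c@B0}  OUT={a@B1, b@B1, c@B0}
  B2:  IN={a@B1, b@B1, c@B0}  OUT={a@B1, b@B1, c@B0, f@B2}
  B3:  IN={a@B1, b@B1, c@B0, f@B2}  OUT={a@B3, b@B1, c@B0, f@B2}
  B4:  IN={a@B3, a@B6, b@B1, b@B4, c@B0, c@B6, d@B4, f@B2}  OUT={a@B3, a@B6, b@B4, c@B0, c@B6, d@B4, f@B2}
  B5:  IN={a@B3, a@B6, b@B4, c@B0, c@B6, d@B4, f@B2}  OUT={a@B3, a@B6, b@B4, c@B0, c@B6, d@B4, f@B2}
  B6:  IN={a@B3, a@B6, b@B4, c@B0, c@B6, d@B4, f@B2}  OUT={a@B6, b@B4, c@B6, d@B4, f@B2}
  B7:  IN={a@B3, a@B6, b@B4, c@B0, c@B6, d@B4, f@B2}  OUT={a@B7, b@B7, c@B0, c@B6, d@B4, f@B2}
  B8:  IN={a@B7, b@B7, c@B0, c@B6, d@B4, f@B2}  OUT={a@B7, b@B8, c@B0, c@B6, d@B4, f@B2}

Merge at B3: IN[B3] = OUT[B1] ⊔ OUT[B2] = {a@B1, b@B1, c@B0, f@B2}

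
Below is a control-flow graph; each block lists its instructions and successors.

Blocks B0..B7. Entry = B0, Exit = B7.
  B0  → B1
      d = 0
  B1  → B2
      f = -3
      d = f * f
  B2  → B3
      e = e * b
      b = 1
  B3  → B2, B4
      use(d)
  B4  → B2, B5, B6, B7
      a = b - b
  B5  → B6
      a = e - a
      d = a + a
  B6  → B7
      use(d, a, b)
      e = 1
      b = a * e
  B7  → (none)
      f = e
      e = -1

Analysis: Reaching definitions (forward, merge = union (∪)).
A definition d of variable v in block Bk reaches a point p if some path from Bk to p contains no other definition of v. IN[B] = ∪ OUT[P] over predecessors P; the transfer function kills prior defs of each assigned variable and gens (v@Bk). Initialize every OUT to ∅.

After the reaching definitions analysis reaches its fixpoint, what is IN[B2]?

Per-block solution:
  B0: | IN={} | OUT={d@B0}
  B1: | IN={d@B0} | OUT={d@B1, f@B1}
  B2: | IN={a@B4, b@B2, d@B1, e@B2, f@B1} | OUT={a@B4, b@B2, d@B1, e@B2, f@B1}
  B3: | IN={a@B4, b@B2, d@B1, e@B2, f@B1} | OUT={a@B4, b@B2, d@B1, e@B2, f@B1}
  B4: | IN={a@B4, b@B2, d@B1, e@B2, f@B1} | OUT={a@B4, b@B2, d@B1, e@B2, f@B1}
  B5: | IN={a@B4, b@B2, d@B1, e@B2, f@B1} | OUT={a@B5, b@B2, d@B5, e@B2, f@B1}
  B6: | IN={a@B4, a@B5, b@B2, d@B1, d@B5, e@B2, f@B1} | OUT={a@B4, a@B5, b@B6, d@B1, d@B5, e@B6, f@B1}
  B7: | IN={a@B4, a@B5, b@B2, b@B6, d@B1, d@B5, e@B2, e@B6, f@B1} | OUT={a@B4, a@B5, b@B2, b@B6, d@B1, d@B5, e@B7, f@B7}

Merge at B2: IN[B2] = OUT[B1] ⊔ OUT[B3] ⊔ OUT[B4] = {a@B4, b@B2, d@B1, e@B2, f@B1}

Answer: {a@B4, b@B2, d@B1, e@B2, f@B1}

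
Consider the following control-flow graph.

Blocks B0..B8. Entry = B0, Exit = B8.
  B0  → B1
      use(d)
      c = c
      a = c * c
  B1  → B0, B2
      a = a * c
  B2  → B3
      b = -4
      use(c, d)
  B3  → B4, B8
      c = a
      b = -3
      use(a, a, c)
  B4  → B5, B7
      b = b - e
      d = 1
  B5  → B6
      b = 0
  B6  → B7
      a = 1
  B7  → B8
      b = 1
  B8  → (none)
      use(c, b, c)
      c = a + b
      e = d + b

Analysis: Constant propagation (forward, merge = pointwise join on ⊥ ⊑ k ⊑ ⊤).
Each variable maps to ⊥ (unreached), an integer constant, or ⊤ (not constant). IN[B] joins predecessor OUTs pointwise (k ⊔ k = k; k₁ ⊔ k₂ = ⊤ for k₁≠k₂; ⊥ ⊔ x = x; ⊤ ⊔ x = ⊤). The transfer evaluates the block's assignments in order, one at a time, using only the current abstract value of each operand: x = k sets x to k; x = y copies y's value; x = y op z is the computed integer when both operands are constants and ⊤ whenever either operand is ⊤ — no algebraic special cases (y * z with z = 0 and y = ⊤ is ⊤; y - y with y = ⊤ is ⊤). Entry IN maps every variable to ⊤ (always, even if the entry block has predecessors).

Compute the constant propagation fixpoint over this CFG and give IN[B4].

Per-block solution:
  B0: | IN=(all ⊤) | OUT=(all ⊤)
  B1: | IN=(all ⊤) | OUT=(all ⊤)
  B2: | IN=(all ⊤) | OUT={b:-4; rest ⊤}
  B3: | IN={b:-4; rest ⊤} | OUT={b:-3; rest ⊤}
  B4: | IN={b:-3; rest ⊤} | OUT={d:1; rest ⊤}
  B5: | IN={d:1; rest ⊤} | OUT={b:0, d:1; rest ⊤}
  B6: | IN={b:0, d:1; rest ⊤} | OUT={a:1, b:0, d:1; rest ⊤}
  B7: | IN={d:1; rest ⊤} | OUT={b:1, d:1; rest ⊤}
  B8: | IN=(all ⊤) | OUT=(all ⊤)

Merge at B4: IN[B4] = OUT[B3] = {a: ⊤, b: -3, c: ⊤, d: ⊤, e: ⊤, f: ⊤}

Answer: {a: ⊤, b: -3, c: ⊤, d: ⊤, e: ⊤, f: ⊤}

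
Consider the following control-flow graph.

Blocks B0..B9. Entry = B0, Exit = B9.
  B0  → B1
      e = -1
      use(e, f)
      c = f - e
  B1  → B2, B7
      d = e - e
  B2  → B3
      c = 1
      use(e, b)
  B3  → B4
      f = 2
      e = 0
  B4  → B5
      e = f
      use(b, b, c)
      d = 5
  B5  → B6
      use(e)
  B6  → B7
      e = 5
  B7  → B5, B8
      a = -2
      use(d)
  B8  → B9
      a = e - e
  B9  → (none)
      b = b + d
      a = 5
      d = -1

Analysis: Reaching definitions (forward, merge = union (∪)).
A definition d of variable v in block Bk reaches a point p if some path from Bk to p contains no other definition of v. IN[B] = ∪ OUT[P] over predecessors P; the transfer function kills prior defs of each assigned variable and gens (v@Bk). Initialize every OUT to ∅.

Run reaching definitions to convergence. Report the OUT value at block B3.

Answer: {c@B2, d@B1, e@B3, f@B3}

Working:
Converged values:
  B0:  IN={}  OUT={c@B0, e@B0}
  B1:  IN={c@B0, e@B0}  OUT={c@B0, d@B1, e@B0}
  B2:  IN={c@B0, d@B1, e@B0}  OUT={c@B2, d@B1, e@B0}
  B3:  IN={c@B2, d@B1, e@B0}  OUT={c@B2, d@B1, e@B3, f@B3}
  B4:  IN={c@B2, d@B1, e@B3, f@B3}  OUT={c@B2, d@B4, e@B4, f@B3}
  B5:  IN={a@B7, c@B0, c@B2, d@B1, d@B4, e@B0, e@B4, e@B6, f@B3}  OUT={a@B7, c@B0, c@B2, d@B1, d@B4, e@B0, e@B4, e@B6, f@B3}
  B6:  IN={a@B7, c@B0, c@B2, d@B1, d@B4, e@B0, e@B4, e@B6, f@B3}  OUT={a@B7, c@B0, c@B2, d@B1, d@B4, e@B6, f@B3}
  B7:  IN={a@B7, c@B0, c@B2, d@B1, d@B4, e@B0, e@B6, f@B3}  OUT={a@B7, c@B0, c@B2, d@B1, d@B4, e@B0, e@B6, f@B3}
  B8:  IN={a@B7, c@B0, c@B2, d@B1, d@B4, e@B0, e@B6, f@B3}  OUT={a@B8, c@B0, c@B2, d@B1, d@B4, e@B0, e@B6, f@B3}
  B9:  IN={a@B8, c@B0, c@B2, d@B1, d@B4, e@B0, e@B6, f@B3}  OUT={a@B9, b@B9, c@B0, c@B2, d@B9, e@B0, e@B6, f@B3}

Merge at B3: IN[B3] = OUT[B2] = {c@B2, d@B1, e@B0}
Applying B3's transfer function to that IN value gives OUT[B3] (row B3 above).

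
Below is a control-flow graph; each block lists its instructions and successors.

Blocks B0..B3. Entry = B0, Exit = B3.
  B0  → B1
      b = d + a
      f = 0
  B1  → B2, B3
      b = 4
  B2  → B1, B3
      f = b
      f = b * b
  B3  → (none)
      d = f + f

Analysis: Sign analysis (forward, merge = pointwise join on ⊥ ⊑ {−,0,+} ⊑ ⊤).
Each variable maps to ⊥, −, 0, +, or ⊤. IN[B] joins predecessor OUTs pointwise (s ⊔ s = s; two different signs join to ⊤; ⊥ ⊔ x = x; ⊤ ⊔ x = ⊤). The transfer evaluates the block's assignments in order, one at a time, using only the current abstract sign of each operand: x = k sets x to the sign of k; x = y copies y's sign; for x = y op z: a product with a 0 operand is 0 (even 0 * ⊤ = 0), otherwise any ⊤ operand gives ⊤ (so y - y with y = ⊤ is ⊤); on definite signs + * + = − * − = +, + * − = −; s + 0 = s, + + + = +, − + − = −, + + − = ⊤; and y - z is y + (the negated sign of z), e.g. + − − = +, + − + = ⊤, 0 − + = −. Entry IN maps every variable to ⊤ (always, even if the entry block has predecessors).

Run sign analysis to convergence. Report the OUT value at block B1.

Converged values:
  B0:  IN=(all ⊤)  OUT={f:0; rest ⊤}
  B1:  IN=(all ⊤)  OUT={b:+; rest ⊤}
  B2:  IN={b:+; rest ⊤}  OUT={b:+, f:+; rest ⊤}
  B3:  IN={b:+; rest ⊤}  OUT={b:+; rest ⊤}

Merge at B1: IN[B1] = OUT[B0] ⊔ OUT[B2] = {a: ⊤, b: ⊤, c: ⊤, d: ⊤, e: ⊤, f: ⊤}
Applying B1's transfer function to that IN value gives OUT[B1] (row B1 above).

Answer: {a: ⊤, b: +, c: ⊤, d: ⊤, e: ⊤, f: ⊤}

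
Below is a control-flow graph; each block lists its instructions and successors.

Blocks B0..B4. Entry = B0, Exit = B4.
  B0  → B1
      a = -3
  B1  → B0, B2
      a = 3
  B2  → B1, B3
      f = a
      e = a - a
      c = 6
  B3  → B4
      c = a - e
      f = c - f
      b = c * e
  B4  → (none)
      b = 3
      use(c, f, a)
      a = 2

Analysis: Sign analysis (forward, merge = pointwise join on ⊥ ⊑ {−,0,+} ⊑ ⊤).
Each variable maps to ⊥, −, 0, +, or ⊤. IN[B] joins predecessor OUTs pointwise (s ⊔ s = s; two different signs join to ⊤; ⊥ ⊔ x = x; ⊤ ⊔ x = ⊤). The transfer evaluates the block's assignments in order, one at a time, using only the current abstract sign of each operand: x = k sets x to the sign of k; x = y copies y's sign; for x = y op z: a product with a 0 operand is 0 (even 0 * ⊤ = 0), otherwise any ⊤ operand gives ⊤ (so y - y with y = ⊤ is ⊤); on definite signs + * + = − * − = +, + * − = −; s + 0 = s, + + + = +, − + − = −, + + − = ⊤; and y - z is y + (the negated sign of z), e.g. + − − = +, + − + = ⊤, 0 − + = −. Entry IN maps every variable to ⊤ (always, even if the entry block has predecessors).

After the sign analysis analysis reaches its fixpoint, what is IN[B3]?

Per-block solution:
  B0:   IN=(all ⊤)   OUT={a:-; rest ⊤}
  B1:   IN=(all ⊤)   OUT={a:+; rest ⊤}
  B2:   IN={a:+; rest ⊤}   OUT={a:+, c:+, f:+; rest ⊤}
  B3:   IN={a:+, c:+, f:+; rest ⊤}   OUT={a:+; rest ⊤}
  B4:   IN={a:+; rest ⊤}   OUT={a:+, b:+; rest ⊤}

Merge at B3: IN[B3] = OUT[B2] = {a: +, b: ⊤, c: +, d: ⊤, e: ⊤, f: +}

Answer: {a: +, b: ⊤, c: +, d: ⊤, e: ⊤, f: +}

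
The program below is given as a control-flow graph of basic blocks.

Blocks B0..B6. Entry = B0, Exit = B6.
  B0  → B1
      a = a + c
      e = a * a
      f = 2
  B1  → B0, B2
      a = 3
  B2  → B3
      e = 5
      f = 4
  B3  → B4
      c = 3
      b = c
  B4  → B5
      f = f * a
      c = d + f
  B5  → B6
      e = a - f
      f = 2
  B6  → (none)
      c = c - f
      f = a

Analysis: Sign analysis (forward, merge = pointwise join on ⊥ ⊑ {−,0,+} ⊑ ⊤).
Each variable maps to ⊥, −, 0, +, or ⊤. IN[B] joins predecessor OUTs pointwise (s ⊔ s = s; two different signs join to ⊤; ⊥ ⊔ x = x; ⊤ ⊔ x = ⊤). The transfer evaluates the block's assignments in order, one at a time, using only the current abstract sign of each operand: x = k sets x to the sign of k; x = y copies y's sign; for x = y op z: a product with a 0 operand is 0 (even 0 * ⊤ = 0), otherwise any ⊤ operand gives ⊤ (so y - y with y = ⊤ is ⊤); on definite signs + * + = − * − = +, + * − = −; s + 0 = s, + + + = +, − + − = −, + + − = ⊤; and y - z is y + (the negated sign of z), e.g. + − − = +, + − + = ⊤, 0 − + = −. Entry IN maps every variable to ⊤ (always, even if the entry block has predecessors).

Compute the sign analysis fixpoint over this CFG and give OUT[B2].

Per-block solution:
  B0:   IN=(all ⊤)   OUT={f:+; rest ⊤}
  B1:   IN={f:+; rest ⊤}   OUT={a:+, f:+; rest ⊤}
  B2:   IN={a:+, f:+; rest ⊤}   OUT={a:+, e:+, f:+; rest ⊤}
  B3:   IN={a:+, e:+, f:+; rest ⊤}   OUT={a:+, b:+, c:+, e:+, f:+; rest ⊤}
  B4:   IN={a:+, b:+, c:+, e:+, f:+; rest ⊤}   OUT={a:+, b:+, e:+, f:+; rest ⊤}
  B5:   IN={a:+, b:+, e:+, f:+; rest ⊤}   OUT={a:+, b:+, f:+; rest ⊤}
  B6:   IN={a:+, b:+, f:+; rest ⊤}   OUT={a:+, b:+, f:+; rest ⊤}

Merge at B2: IN[B2] = OUT[B1] = {a: +, b: ⊤, c: ⊤, d: ⊤, e: ⊤, f: +}
Applying B2's transfer function to that IN value gives OUT[B2] (row B2 above).

Answer: {a: +, b: ⊤, c: ⊤, d: ⊤, e: +, f: +}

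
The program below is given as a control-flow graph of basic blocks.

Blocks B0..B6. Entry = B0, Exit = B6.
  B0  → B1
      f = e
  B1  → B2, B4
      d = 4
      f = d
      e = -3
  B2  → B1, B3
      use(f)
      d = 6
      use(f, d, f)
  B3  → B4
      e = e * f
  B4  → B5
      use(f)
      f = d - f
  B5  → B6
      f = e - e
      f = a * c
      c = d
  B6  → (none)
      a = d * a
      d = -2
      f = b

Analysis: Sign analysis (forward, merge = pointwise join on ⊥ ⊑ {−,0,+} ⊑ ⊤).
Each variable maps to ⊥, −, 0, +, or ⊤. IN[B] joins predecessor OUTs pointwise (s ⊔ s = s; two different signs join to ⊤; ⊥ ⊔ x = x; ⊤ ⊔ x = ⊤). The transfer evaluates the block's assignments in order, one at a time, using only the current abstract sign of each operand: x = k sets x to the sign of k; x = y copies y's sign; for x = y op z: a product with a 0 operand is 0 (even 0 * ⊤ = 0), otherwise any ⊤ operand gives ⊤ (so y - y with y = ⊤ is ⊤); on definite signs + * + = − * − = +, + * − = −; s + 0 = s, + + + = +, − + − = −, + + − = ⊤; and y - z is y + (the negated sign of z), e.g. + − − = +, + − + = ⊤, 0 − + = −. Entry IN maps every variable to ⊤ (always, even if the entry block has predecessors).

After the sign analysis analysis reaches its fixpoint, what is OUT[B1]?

Fixpoint table:
  B0:  IN=(all ⊤)  OUT=(all ⊤)
  B1:  IN=(all ⊤)  OUT={d:+, e:-, f:+; rest ⊤}
  B2:  IN={d:+, e:-, f:+; rest ⊤}  OUT={d:+, e:-, f:+; rest ⊤}
  B3:  IN={d:+, e:-, f:+; rest ⊤}  OUT={d:+, e:-, f:+; rest ⊤}
  B4:  IN={d:+, e:-, f:+; rest ⊤}  OUT={d:+, e:-; rest ⊤}
  B5:  IN={d:+, e:-; rest ⊤}  OUT={c:+, d:+, e:-; rest ⊤}
  B6:  IN={c:+, d:+, e:-; rest ⊤}  OUT={c:+, d:-, e:-; rest ⊤}

Merge at B1: IN[B1] = OUT[B0] ⊔ OUT[B2] = {a: ⊤, b: ⊤, c: ⊤, d: ⊤, e: ⊤, f: ⊤}
Applying B1's transfer function to that IN value gives OUT[B1] (row B1 above).

Answer: {a: ⊤, b: ⊤, c: ⊤, d: +, e: -, f: +}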